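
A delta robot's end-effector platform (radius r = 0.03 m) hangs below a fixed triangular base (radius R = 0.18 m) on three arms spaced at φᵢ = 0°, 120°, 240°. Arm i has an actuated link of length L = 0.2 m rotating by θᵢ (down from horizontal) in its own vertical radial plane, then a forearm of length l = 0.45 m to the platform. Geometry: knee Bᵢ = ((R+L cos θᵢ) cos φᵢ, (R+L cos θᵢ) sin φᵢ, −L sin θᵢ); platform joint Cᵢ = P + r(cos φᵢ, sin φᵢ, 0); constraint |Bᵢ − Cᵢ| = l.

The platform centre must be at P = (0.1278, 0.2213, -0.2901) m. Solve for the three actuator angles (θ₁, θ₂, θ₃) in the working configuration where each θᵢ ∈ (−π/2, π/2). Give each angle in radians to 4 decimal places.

θ₁ = -0.1744, θ₂ = -0.1741, θ₃ = 1.3964

arm 1 (φ=0.0°): x'=0.1278, y'=0.2213
  A=0.0222, B=-0.2901, C=(l²−L²−A²−y'²−z²)/(2L)=0.0722
  γ=atan2(-0.2901,0.0222)=-1.4944;  ψ=arccos(0.2481)=1.3201;  θ1=γ+ψ≈-0.1744
rotate P by −φ2: (0.1278, -0.2213, -0.2901)
  e−x'=0.0222;  (l²−L²−(e−x')²−y'²−z²)/2L = 0.0722
  γ=atan2(-0.2901,0.0222)=-1.4943;  ψ=arccos(0.2480)=1.3202;  θ2=γ+ψ≈-0.1741
φ3=240.0° → target in arm frame (-0.2556, 0.0000)
  A=0.4056, B=-0.2901, C=(l²−L²−A²−y'²−z²)/(2L)=-0.2153
  θ3 = atan2(B,A) + arccos(C/0.4986) = 1.3964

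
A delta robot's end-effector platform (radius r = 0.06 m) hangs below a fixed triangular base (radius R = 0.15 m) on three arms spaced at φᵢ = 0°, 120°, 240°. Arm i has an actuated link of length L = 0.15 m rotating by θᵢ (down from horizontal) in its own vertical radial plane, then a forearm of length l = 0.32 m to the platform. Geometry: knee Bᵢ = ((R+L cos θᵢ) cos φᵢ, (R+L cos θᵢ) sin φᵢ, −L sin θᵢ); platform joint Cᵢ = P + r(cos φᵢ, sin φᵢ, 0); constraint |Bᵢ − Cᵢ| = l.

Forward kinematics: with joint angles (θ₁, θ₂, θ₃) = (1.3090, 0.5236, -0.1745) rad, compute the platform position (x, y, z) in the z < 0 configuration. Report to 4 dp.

(-0.1629, -0.0663, -0.2585)

arm 1 at φ=0.0°: e+L cos θ1 = 0.1288;  centre 1 = (0.1288, 0.0000, -0.1449)
centre 2 = (0.2199·cos120.0°, 0.2199·sin120.0°, -0.0750) = (-0.1100, 0.1904, -0.0750)
φ3=240.0°: virtual centre (-0.1189, -0.2059, 0.0260), radius l
subtract pairs → two planes through P
[-0.4775 0.3809 0.1398]·P = 0.0164;  [-0.4954 -0.4117 0.3419]·P = 0.0196
det = 0.3853;  x = -0.0369+0.4873z,  y = -0.0032+0.2440z
quadratic in z: (1.2970)z²+(0.1267)z+(-0.0539)=0, √Δ=0.5439 → z ∈ {-0.2585, 0.1608}; z = -0.2585 (taking z<0)
x = -0.1629, y = -0.0663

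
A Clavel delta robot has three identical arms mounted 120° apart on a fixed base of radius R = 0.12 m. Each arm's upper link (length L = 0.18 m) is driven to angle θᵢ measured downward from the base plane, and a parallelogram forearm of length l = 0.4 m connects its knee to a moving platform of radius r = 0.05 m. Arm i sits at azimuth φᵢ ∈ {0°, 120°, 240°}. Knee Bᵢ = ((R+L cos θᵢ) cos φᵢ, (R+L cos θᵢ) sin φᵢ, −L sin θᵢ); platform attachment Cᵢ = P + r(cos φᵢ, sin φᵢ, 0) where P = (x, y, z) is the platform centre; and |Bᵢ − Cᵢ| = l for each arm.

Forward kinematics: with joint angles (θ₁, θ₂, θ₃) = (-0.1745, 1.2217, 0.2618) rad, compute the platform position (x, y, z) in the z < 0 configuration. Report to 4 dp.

φ1=0.0°: virtual centre (0.2473, 0.0000, 0.0313), radius l
arm 2 at φ=120.0°: (R−r)+L cos θ2 = 0.1316;  O2 = (-0.0658, 0.1139, -0.1691)
arm 3 at φ=240.0°: (R−r)+L cos θ3 = 0.2439;  O3 = (-0.1219, -0.2112, -0.0466)
|O₂|²−|O₁|² = -0.0162;  |O₃|²−|O₁|² = -0.0005
[-0.6261 0.2279 -0.4008]·P = -0.0162;  [-0.7384 -0.4224 -0.1557]·P = -0.0005
det = 0.4327;  x = 0.0161+-0.4732z,  y = -0.0270+0.4587z
into |P−O₁|² = l²: 1.4343z² + 0.1316z + -0.1048 = 0;  Δ = 0.6188;  z = -0.3201 or 0.2284 → z<0 root = -0.3201
x = 0.1675, y = -0.1738

(0.1675, -0.1738, -0.3201)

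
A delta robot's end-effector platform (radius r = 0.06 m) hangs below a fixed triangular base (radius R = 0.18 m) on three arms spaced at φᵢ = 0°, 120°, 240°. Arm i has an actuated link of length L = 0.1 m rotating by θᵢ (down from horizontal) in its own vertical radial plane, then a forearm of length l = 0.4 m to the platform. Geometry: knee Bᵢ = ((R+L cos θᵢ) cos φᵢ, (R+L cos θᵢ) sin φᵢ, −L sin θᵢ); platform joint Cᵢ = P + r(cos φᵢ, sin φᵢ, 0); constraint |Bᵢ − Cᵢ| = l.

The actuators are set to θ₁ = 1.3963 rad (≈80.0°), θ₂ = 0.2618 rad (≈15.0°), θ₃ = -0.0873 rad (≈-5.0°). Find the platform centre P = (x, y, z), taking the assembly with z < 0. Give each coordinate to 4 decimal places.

centre 1 = (0.1374·cos0.0°, 0.1374·sin0.0°, -0.0985) = (0.1374, 0.0000, -0.0985)
centre 2 = (0.2166·cos120.0°, 0.2166·sin120.0°, -0.0259) = (-0.1083, 0.1876, -0.0259)
centre 3 = (0.2196·cos240.0°, 0.2196·sin240.0°, 0.0087) = (-0.1098, -0.1902, 0.0087)
|centre ₂|²−|centre ₁|² = 0.0190;  |centre ₃|²−|centre ₁|² = 0.0197
linear system: -0.4913x+0.3751y = 0.0190−0.1452z; -0.4943x+-0.3804y = 0.0197−0.2144z
det = 0.3723;  x = -0.0393+0.3644z,  y = -0.0008+0.0901z
sphere 1 gives Az²+Bz+C=0 with A=1.1409, B=0.0681, C=-0.1191;  B²−4AC=0.5481;  roots -0.3543, 0.2946;  negative root z = -0.3543
x = -0.1684, y = -0.0327

(-0.1684, -0.0327, -0.3543)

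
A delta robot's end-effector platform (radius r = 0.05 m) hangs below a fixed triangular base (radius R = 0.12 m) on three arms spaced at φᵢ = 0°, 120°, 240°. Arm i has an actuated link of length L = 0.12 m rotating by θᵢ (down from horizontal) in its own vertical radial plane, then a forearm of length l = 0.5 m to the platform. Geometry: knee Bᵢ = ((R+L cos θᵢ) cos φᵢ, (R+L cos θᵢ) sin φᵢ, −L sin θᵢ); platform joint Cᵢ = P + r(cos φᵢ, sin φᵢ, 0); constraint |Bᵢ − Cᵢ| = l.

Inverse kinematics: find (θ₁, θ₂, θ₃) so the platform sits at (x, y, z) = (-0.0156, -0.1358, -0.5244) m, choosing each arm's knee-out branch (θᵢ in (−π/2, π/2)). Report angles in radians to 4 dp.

θ₁ = 0.6982, θ₂ = 0.9600, θ₃ = 0.2618

arm 1 (φ=0.0°): x'=-0.0156, y'=-0.1358
  A cos θ + B sin θ = C:  0.0856·cos θ + -0.5244·sin θ = -0.2715
  √(A²+B²)=0.5313;  θ1 = -1.4090+2.1072 ≈ 0.6982
arm 2 (φ=120.0°): x'=-0.1098, y'=0.0814
  A=0.1798, B=-0.5244, C=(l²−L²−A²−y'²−z²)/(2L)=-0.3265
  θ2 = atan2(B,A) + arccos(C/0.5544) = 0.9600
arm 3 (φ=240.0°): x'=0.1254, y'=0.0544
  e−x'=-0.0554;  (l²−L²−(e−x')²−y'²−z²)/2L = -0.1893
  √(A²+B²)=0.5273;  θ3 = -1.6761+1.9379 ≈ 0.2618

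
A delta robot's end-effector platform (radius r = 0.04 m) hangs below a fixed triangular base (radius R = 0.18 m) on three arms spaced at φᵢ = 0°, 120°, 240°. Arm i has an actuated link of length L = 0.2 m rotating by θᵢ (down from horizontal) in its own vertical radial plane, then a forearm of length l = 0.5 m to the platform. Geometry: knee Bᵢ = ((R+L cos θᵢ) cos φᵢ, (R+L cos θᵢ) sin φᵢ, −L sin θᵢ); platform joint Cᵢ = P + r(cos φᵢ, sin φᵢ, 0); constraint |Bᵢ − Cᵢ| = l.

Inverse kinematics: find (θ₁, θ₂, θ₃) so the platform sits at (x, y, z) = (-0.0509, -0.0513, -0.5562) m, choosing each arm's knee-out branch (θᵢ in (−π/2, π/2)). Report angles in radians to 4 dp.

rotate P by −φ1: (-0.0509, -0.0513, -0.5562)
  A=0.1909, B=-0.5562, C=(l²−L²−A²−y'²−z²)/(2L)=-0.3461
  θ1 = atan2(B,A) + arccos(C/0.5880) = 0.9599
arm 2 (φ=120.0°): x'=-0.0190, y'=0.0697
  e−x'=0.1590;  (l²−L²−(e−x')²−y'²−z²)/2L = -0.3237
  √(A²+B²)=0.5785;  θ2 = -1.2924+2.1647 ≈ 0.8724
rotate P by −φ3: (0.0699, -0.0184, -0.5562)
  A cos θ + B sin θ = C:  0.0701·cos θ + -0.5562·sin θ = -0.2615
  √(A²+B²)=0.5606;  θ3 = -1.4454+2.0562 ≈ 0.6108

θ₁ = 0.9599, θ₂ = 0.8724, θ₃ = 0.6108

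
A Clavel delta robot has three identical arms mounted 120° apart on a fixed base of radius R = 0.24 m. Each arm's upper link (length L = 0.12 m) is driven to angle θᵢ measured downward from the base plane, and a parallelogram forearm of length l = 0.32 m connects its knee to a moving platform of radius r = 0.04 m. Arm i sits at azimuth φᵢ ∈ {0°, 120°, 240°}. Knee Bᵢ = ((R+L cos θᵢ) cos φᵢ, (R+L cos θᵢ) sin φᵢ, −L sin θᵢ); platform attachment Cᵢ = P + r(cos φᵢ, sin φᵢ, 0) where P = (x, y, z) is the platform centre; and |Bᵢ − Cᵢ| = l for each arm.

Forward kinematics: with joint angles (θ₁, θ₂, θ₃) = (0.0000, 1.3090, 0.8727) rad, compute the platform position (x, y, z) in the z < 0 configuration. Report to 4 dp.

S1 = (0.3200·cos0.0°, 0.3200·sin0.0°, 0.0000) = (0.3200, 0.0000, 0.0000)
φ2=120.0°: virtual centre (-0.1155, 0.2001, -0.1159), radius l
arm 3 at φ=240.0°: ρ3 = 0.2771;  S3 = (-0.1386, -0.2400, -0.0919)
|S₂|²−|S₁|² = -0.0356;  |S₃|²−|S₁|² = -0.0171
[-0.8711 0.4002 -0.2318]·P = -0.0356;  [-0.9171 -0.4800 -0.1839]·P = -0.0171
Cramer: x(z) = 0.0305-0.2354z;  y(z) = -0.0225+0.0668z
into |P−S₁|² = l²: 1.0599z² + 0.1333z + -0.0181 = 0;  Δ = 0.0944;  z = -0.2078 or 0.0821 → z<0 root = -0.2078
x = 0.0794, y = -0.0364

(0.0794, -0.0364, -0.2078)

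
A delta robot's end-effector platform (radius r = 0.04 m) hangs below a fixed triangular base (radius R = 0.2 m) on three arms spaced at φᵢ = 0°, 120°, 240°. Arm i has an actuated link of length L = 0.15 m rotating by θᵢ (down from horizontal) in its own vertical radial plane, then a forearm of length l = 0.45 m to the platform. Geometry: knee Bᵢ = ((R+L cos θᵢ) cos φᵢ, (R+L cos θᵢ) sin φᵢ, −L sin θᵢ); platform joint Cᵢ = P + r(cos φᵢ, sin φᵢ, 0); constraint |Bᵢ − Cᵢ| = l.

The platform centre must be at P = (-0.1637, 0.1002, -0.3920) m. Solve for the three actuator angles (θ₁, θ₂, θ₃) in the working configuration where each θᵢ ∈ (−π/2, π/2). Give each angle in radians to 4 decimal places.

rotate P by −φ1: (-0.1637, 0.1002, -0.3920)
  e−x'=0.3237;  (l²−L²−(e−x')²−y'²−z²)/2L = -0.2950
  θ1 = atan2(B,A) + arccos(C/0.5084) = 1.3092
φ2=120.0° → target in arm frame (0.1686, 0.0917)
  A cos θ + B sin θ = C:  -0.0086·cos θ + -0.3920·sin θ = 0.0595
  √(A²+B²)=0.3921;  θ2 = -1.5928+1.4184 ≈ -0.1744
φ3=240.0° → target in arm frame (-0.0049, -0.1919)
  A cos θ + B sin θ = C:  0.1649·cos θ + -0.3920·sin θ = -0.1256
  θ3 = atan2(B,A) + arccos(C/0.4253) = 0.6980

θ₁ = 1.3092, θ₂ = -0.1744, θ₃ = 0.6980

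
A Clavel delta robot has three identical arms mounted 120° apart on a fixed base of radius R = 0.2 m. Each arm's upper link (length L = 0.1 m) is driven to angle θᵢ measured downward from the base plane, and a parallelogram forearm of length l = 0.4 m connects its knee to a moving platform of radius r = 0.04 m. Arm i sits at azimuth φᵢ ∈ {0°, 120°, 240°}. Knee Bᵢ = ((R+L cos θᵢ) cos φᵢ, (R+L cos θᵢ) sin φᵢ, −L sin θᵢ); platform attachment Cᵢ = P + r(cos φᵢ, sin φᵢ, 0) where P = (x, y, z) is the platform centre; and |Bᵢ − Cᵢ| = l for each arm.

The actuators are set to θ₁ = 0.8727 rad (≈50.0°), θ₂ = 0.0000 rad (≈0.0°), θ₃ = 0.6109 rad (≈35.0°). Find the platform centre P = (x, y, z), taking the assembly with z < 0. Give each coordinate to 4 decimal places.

φ1=0.0°: virtual centre (0.2243, 0.0000, -0.0766), radius l
arm 2 at φ=120.0°: (R−r)+L cos θ2 = 0.2600;  O2 = (-0.1300, 0.2252, 0.0000)
arm 3 at φ=240.0°: (R−r)+L cos θ3 = 0.2419;  O3 = (-0.1210, -0.2095, -0.0574)
subtract pairs → two planes through P
plane₁₂: -0.7086x+0.4503y+0.1532z = 0.0114
det = 0.6078;  x = -0.0121+0.1341z,  y = 0.0064+-0.1292z
into |P−O₁|² = l²: 1.0347z² + 0.0882z + -0.0982 = 0;  Δ = 0.4143;  z = -0.3537 or 0.2685 → z<0 root = -0.3537
x = -0.0595, y = 0.0521

(-0.0595, 0.0521, -0.3537)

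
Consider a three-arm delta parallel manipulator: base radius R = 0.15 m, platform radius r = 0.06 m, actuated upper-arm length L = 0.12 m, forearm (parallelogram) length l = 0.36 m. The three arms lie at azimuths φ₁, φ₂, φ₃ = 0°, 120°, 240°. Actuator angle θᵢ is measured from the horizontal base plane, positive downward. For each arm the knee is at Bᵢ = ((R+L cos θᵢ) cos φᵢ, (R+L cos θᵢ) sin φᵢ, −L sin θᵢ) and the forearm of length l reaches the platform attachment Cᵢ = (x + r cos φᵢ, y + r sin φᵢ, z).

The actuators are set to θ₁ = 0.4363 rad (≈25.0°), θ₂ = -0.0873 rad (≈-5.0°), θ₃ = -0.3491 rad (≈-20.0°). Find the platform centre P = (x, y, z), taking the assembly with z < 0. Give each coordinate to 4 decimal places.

arm 1 at φ=0.0°: ρ1 = 0.1988;  O1 = (0.1988, 0.0000, -0.0507)
φ2=120.0°: virtual centre (-0.1048, 0.1815, 0.0105), radius l
arm 3 at φ=240.0°: ρ3 = 0.2028;  O3 = (-0.1014, -0.1756, 0.0410)
eliminate P² terms by subtracting sphere 1 from 2 and 3
plane₁₂: -0.6071x+0.3629y+0.1223z = 0.0019
det = 0.4311;  x = -0.0022+0.2542z,  y = 0.0017+0.0881z
quadratic in z: (1.0724)z²+(-0.0004)z+(-0.0866)=0, √Δ=0.6096 → z ∈ {-0.2840, 0.2845}; z = -0.2840 (taking z<0)
x = -0.0744, y = -0.0233

(-0.0744, -0.0233, -0.2840)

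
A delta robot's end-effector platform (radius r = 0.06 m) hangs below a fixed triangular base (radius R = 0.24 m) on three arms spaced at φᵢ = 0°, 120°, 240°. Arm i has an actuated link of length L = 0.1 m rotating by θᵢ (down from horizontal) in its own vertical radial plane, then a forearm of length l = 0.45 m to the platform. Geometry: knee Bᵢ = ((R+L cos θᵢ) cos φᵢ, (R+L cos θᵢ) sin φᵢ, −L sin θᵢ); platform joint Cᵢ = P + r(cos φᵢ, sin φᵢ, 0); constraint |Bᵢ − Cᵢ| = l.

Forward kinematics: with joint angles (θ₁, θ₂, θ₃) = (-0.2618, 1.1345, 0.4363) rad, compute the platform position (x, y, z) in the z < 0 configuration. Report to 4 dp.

(0.1061, -0.0700, -0.3846)

S1 = (0.2766·cos0.0°, 0.2766·sin0.0°, 0.0259) = (0.2766, 0.0000, 0.0259)
arm 2 at φ=120.0°: (R−r)+L cos θ2 = 0.2223;  S2 = (-0.1111, 0.1925, -0.0906)
S3 = (0.2706·cos240.0°, 0.2706·sin240.0°, -0.0423) = (-0.1353, -0.2344, -0.0423)
|S₂|²−|S₁|² = -0.0196;  |S₃|²−|S₁|² = -0.0021
[-0.7754 0.3850 -0.2330]·P = -0.0196;  [-0.8238 -0.4687 -0.1363]·P = -0.0021
Cramer: x(z) = 0.0147-0.2376z;  y(z) = -0.0212+0.1268z
quadratic in z: (1.0725)z²+(0.0673)z+(-0.1328)=0, √Δ=0.7577 → z ∈ {-0.3846, 0.3219}; z = -0.3846 (taking z<0)
x = 0.1061, y = -0.0700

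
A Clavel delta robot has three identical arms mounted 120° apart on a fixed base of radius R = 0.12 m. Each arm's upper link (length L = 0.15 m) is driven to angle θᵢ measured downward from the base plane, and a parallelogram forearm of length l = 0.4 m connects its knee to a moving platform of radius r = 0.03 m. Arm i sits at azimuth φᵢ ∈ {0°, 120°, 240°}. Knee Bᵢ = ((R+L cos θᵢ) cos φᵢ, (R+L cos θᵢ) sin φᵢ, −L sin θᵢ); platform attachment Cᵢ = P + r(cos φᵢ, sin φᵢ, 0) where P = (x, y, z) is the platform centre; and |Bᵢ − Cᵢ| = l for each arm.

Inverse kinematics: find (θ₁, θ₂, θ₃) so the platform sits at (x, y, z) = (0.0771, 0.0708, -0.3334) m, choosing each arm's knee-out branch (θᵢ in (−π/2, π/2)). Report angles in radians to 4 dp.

φ1=0.0° → target in arm frame (0.0771, 0.0708)
  e−x'=0.0129;  (l²−L²−(e−x')²−y'²−z²)/2L = 0.0706
  γ=atan2(-0.3334,0.0129)=-1.5321;  ψ=arccos(0.2115)=1.3577;  θ1=γ+ψ≈-0.1744
arm 2 (φ=120.0°): x'=0.0228, y'=-0.1022
  e−x'=0.0672;  (l²−L²−(e−x')²−y'²−z²)/2L = 0.0380
  θ2 = atan2(B,A) + arccos(C/0.3401) = 0.0872
φ3=240.0° → target in arm frame (-0.0999, 0.0314)
  A=0.1899, B=-0.3334, C=(l²−L²−A²−y'²−z²)/(2L)=-0.0356
  √(A²+B²)=0.3837;  θ3 = -1.0531+1.6638 ≈ 0.6107

θ₁ = -0.1744, θ₂ = 0.0872, θ₃ = 0.6107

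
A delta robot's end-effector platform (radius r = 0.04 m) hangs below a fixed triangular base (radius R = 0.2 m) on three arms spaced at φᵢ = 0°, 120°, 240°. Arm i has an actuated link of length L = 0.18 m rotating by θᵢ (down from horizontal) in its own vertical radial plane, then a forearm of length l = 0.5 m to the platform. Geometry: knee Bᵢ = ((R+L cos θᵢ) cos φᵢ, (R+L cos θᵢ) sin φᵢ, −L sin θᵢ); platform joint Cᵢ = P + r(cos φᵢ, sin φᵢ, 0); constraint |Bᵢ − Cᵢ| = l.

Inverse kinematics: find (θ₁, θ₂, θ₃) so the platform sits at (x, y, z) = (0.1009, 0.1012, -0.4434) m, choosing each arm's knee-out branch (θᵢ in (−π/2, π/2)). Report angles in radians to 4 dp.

θ₁ = 0.0874, θ₂ = 0.3495, θ₃ = 0.9600

φ1=0.0° → target in arm frame (0.1009, 0.1012)
  e−x'=0.0591;  (l²−L²−(e−x')²−y'²−z²)/2L = 0.0202
  √(A²+B²)=0.4473;  θ1 = -1.4383+1.5257 ≈ 0.0874
rotate P by −φ2: (0.0372, -0.1380, -0.4434)
  e−x'=0.1228;  (l²−L²−(e−x')²−y'²−z²)/2L = -0.0365
  √(A²+B²)=0.4601;  θ2 = -1.3006+1.6501 ≈ 0.3495
φ3=240.0° → target in arm frame (-0.1381, 0.0368)
  e−x'=0.2981;  (l²−L²−(e−x')²−y'²−z²)/2L = -0.1923
  √(A²+B²)=0.5343;  θ3 = -0.9789+1.9389 ≈ 0.9600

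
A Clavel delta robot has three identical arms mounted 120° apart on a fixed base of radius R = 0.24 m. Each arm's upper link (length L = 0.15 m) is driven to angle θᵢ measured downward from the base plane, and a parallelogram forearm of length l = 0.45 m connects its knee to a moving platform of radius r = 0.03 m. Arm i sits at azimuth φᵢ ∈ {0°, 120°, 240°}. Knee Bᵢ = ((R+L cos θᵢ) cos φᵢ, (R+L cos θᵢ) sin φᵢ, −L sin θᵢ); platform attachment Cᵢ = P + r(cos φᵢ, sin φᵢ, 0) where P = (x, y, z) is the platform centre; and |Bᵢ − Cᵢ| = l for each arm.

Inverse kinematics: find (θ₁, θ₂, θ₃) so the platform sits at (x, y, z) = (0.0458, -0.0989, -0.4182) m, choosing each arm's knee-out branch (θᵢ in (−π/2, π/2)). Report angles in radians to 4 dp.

rotate P by −φ1: (0.0458, -0.0989, -0.4182)
  e−x'=0.1642;  (l²−L²−(e−x')²−y'²−z²)/2L = -0.1054
  γ=atan2(-0.4182,0.1642)=-1.1967;  ψ=arccos(-0.2347)=1.8077;  θ1=γ+ψ≈0.6111
arm 2 (φ=120.0°): x'=-0.1085, y'=0.0098
  e−x'=0.3185;  (l²−L²−(e−x')²−y'²−z²)/2L = -0.3215
  θ2 = atan2(B,A) + arccos(C/0.5257) = 1.3091
φ3=240.0° → target in arm frame (0.0627, 0.0891)
  A=0.1473, B=-0.4182, C=(l²−L²−A²−y'²−z²)/(2L)=-0.0817
  √(A²+B²)=0.4434;  θ3 = -1.2322+1.7562 ≈ 0.5239

θ₁ = 0.6111, θ₂ = 1.3091, θ₃ = 0.5239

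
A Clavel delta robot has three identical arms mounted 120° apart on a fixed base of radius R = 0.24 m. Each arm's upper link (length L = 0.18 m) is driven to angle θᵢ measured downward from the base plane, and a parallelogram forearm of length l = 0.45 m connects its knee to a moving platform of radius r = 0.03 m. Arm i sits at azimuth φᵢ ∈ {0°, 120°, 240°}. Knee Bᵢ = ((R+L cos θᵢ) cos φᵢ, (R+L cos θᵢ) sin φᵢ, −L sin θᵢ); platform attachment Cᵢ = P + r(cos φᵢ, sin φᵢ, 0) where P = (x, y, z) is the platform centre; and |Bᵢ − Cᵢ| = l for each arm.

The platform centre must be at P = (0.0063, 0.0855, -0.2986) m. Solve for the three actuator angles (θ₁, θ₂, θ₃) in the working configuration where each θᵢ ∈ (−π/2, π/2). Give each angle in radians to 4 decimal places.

arm 1 (φ=0.0°): x'=0.0063, y'=0.0855
  e−x'=0.2037;  (l²−L²−(e−x')²−y'²−z²)/2L = 0.0893
  θ1 = atan2(B,A) + arccos(C/0.3615) = 0.3491
φ2=120.0° → target in arm frame (0.0709, -0.0482)
  e−x'=0.1391;  (l²−L²−(e−x')²−y'²−z²)/2L = 0.1646
  γ=atan2(-0.2986,0.1391)=-1.1348;  ψ=arccos(0.4997)=1.0475;  θ2=γ+ψ≈-0.0873
arm 3 (φ=240.0°): x'=-0.0772, y'=-0.0373
  e−x'=0.2872;  (l²−L²−(e−x')²−y'²−z²)/2L = -0.0081
  √(A²+B²)=0.4143;  θ3 = -0.8049+1.5905 ≈ 0.7856

θ₁ = 0.3491, θ₂ = -0.0873, θ₃ = 0.7856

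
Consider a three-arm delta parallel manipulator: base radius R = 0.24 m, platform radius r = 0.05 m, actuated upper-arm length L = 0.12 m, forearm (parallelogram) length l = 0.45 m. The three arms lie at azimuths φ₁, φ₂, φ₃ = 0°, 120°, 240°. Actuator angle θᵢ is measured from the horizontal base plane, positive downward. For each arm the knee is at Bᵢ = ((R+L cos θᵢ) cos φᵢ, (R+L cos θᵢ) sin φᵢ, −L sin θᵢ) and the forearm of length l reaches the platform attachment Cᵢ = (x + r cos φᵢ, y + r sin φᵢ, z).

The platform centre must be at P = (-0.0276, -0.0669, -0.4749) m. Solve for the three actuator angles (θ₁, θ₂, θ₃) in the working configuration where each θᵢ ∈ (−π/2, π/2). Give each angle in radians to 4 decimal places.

θ₁ = 1.2219, θ₂ = 1.3089, θ₃ = 0.6980

φ1=0.0° → target in arm frame (-0.0276, -0.0669)
  e−x'=0.2176;  (l²−L²−(e−x')²−y'²−z²)/2L = -0.3719
  √(A²+B²)=0.5224;  θ1 = -1.1411+2.3630 ≈ 1.2219
φ2=120.0° → target in arm frame (-0.0441, 0.0574)
  e−x'=0.2341;  (l²−L²−(e−x')²−y'²−z²)/2L = -0.3981
  √(A²+B²)=0.5295;  θ2 = -1.1127+2.4216 ≈ 1.3089
arm 3 (φ=240.0°): x'=0.0717, y'=0.0095
  e−x'=0.1183;  (l²−L²−(e−x')²−y'²−z²)/2L = -0.2146
  √(A²+B²)=0.4894;  θ3 = -1.3267+2.0247 ≈ 0.6980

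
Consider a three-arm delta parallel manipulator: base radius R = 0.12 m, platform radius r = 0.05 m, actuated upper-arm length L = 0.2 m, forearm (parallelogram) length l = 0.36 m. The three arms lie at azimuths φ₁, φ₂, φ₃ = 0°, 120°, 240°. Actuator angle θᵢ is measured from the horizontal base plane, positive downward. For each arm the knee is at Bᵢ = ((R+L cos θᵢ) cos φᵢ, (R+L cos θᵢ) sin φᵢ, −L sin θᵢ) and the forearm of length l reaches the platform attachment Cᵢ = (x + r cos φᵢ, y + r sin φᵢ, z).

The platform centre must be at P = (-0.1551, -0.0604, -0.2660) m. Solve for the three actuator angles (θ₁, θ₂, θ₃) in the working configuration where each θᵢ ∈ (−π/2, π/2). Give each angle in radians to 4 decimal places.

θ₁ = 0.9596, θ₂ = 0.2616, θ₃ = -0.2619

φ1=0.0° → target in arm frame (-0.1551, -0.0604)
  e−x'=0.2251;  (l²−L²−(e−x')²−y'²−z²)/2L = -0.0887
  γ=atan2(-0.2660,0.2251)=-0.8685;  ψ=arccos(-0.2545)=1.8281;  θ1=γ+ψ≈0.9596
φ2=120.0° → target in arm frame (0.0252, 0.1645)
  A cos θ + B sin θ = C:  0.0448·cos θ + -0.2660·sin θ = -0.0256
  γ=atan2(-0.2660,0.0448)=-1.4041;  ψ=arccos(-0.0948)=1.6657;  θ2=γ+ψ≈0.2616
φ3=240.0° → target in arm frame (0.1299, -0.1041)
  e−x'=-0.0599;  (l²−L²−(e−x')²−y'²−z²)/2L = 0.0110
  √(A²+B²)=0.2727;  θ3 = -1.7921+1.5303 ≈ -0.2619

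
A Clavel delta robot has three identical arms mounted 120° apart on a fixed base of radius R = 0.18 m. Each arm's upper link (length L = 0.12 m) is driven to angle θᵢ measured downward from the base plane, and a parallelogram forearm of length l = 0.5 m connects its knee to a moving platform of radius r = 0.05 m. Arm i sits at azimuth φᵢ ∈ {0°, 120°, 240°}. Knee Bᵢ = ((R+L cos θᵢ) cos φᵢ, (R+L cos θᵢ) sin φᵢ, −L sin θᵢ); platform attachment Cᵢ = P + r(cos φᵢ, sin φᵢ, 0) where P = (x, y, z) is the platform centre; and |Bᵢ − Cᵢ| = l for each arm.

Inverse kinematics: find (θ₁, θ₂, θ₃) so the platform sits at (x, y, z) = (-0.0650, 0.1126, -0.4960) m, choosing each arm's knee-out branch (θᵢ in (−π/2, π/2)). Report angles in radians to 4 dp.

φ1=0.0° → target in arm frame (-0.0650, 0.1126)
  A=0.1950, B=-0.4960, C=(l²−L²−A²−y'²−z²)/(2L)=-0.2547
  θ1 = atan2(B,A) + arccos(C/0.5330) = 0.8728
φ2=120.0° → target in arm frame (0.1300, 0.0000)
  A cos θ + B sin θ = C:  0.0000·cos θ + -0.4960·sin θ = -0.0434
  θ2 = atan2(B,A) + arccos(C/0.4960) = 0.0876
arm 3 (φ=240.0°): x'=-0.0650, y'=-0.1126
  A cos θ + B sin θ = C:  0.1950·cos θ + -0.4960·sin θ = -0.2547
  γ=atan2(-0.4960,0.1950)=-1.1962;  ψ=arccos(-0.4779)=2.0690;  θ3=γ+ψ≈0.8728

θ₁ = 0.8728, θ₂ = 0.0876, θ₃ = 0.8728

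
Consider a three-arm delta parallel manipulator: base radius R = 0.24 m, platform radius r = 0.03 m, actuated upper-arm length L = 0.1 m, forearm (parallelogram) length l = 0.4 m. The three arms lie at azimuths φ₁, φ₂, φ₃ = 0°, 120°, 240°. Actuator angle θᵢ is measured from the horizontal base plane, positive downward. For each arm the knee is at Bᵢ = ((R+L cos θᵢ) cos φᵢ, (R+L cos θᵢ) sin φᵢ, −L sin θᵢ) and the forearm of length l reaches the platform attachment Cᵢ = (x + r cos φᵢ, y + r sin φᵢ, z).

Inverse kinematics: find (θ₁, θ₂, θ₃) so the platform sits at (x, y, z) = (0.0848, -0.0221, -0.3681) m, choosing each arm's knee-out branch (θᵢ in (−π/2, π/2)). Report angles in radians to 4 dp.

θ₁ = 0.3492, θ₂ = 1.3971, θ₃ = 1.1350

rotate P by −φ1: (0.0848, -0.0221, -0.3681)
  A=0.1252, B=-0.3681, C=(l²−L²−A²−y'²−z²)/(2L)=-0.0083
  θ1 = atan2(B,A) + arccos(C/0.3888) = 0.3492
rotate P by −φ2: (-0.0615, -0.0624, -0.3681)
  A=0.2715, B=-0.3681, C=(l²−L²−A²−y'²−z²)/(2L)=-0.3156
  γ=atan2(-0.3681,0.2715)=-0.9352;  ψ=arccos(-0.6900)=2.3323;  θ2=γ+ψ≈1.3971
φ3=240.0° → target in arm frame (-0.0233, 0.0845)
  e−x'=0.2333;  (l²−L²−(e−x')²−y'²−z²)/2L = -0.2352
  θ3 = atan2(B,A) + arccos(C/0.4358) = 1.1350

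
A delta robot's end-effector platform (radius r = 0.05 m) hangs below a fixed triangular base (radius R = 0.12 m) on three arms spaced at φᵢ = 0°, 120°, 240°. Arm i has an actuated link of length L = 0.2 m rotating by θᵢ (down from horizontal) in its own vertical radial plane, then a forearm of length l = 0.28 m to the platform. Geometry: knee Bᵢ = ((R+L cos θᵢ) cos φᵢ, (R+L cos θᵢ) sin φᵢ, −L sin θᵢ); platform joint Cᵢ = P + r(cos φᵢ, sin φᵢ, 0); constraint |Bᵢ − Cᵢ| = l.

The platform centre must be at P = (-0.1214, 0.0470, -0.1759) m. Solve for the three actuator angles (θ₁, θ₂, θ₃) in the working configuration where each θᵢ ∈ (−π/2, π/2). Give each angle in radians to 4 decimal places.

φ1=0.0° → target in arm frame (-0.1214, 0.0470)
  A cos θ + B sin θ = C:  0.1914·cos θ + -0.1759·sin θ = -0.0785
  θ1 = atan2(B,A) + arccos(C/0.2600) = 1.1342
φ2=120.0° → target in arm frame (0.1014, 0.0816)
  e−x'=-0.0314;  (l²−L²−(e−x')²−y'²−z²)/2L = -0.0005
  θ2 = atan2(B,A) + arccos(C/0.1787) = -0.1740
φ3=240.0° → target in arm frame (0.0200, -0.1286)
  e−x'=0.0500;  (l²−L²−(e−x')²−y'²−z²)/2L = -0.0290
  γ=atan2(-0.1759,0.0500)=-1.2938;  ψ=arccos(-0.1584)=1.7299;  θ3=γ+ψ≈0.4361

θ₁ = 1.1342, θ₂ = -0.1740, θ₃ = 0.4361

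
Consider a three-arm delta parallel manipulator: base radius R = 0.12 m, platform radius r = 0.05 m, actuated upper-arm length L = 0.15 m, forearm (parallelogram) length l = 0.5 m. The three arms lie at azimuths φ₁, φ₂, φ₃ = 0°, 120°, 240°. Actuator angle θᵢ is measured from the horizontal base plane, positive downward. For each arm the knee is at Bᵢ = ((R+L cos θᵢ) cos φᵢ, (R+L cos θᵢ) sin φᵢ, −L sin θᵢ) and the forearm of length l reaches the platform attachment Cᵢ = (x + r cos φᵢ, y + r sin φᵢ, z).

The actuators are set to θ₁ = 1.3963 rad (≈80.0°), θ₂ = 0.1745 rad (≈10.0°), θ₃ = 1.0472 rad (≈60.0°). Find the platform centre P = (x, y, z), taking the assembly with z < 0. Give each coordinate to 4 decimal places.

φ1=0.0°: virtual centre (0.0960, 0.0000, -0.1477), radius l
arm 2 at φ=120.0°: ρ2 = 0.2177;  O2 = (-0.1089, 0.1886, -0.0260)
φ3=240.0°: virtual centre (-0.0725, -0.1256, -0.1299), radius l
subtract pairs → two planes through P
plane₁₂: -0.4098x+0.3771y+0.2434z = 0.0170
Cramer: x(z) = -0.0298+0.3241z;  y(z) = 0.0128-0.2931z
sphere 1 gives Az²+Bz+C=0 with A=1.1910, B=0.2064, C=-0.2122;  B²−4AC=1.0533;  roots -0.5175, 0.3442;  negative root z = -0.5175
x = -0.1976, y = 0.1644

(-0.1976, 0.1644, -0.5175)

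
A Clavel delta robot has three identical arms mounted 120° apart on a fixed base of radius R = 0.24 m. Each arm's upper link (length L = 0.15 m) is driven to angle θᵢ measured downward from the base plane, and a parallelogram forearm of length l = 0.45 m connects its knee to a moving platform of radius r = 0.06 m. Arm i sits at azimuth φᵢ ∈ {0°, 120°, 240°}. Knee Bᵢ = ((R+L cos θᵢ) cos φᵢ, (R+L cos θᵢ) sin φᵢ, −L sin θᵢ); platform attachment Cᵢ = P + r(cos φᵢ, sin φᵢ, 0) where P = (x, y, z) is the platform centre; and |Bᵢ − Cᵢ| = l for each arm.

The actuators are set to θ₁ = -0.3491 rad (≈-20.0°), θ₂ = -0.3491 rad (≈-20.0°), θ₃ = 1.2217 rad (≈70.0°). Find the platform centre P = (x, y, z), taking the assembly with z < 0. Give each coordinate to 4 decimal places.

(0.0946, 0.1638, -0.3014)

arm 1 at φ=0.0°: ρ1 = 0.3210;  centre 1 = (0.3210, 0.0000, 0.0513)
centre 2 = (0.3210·cos120.0°, 0.3210·sin120.0°, 0.0513) = (-0.1605, 0.2780, 0.0513)
φ3=240.0°: virtual centre (-0.1157, -0.2003, -0.1410), radius l
subtract pairs → two planes through P
[-0.9629 0.5559 0.0000]·P = 0.0000;  [-0.8732 -0.4006 -0.3845]·P = -0.0323
det = 0.8712;  x = 0.0206+-0.2454z,  y = 0.0357+-0.4250z
into |P−centre ₁|² = l²: 1.2408z² + 0.0145z + -0.1084 = 0;  Δ = 0.5381;  z = -0.3014 or 0.2898 → z<0 root = -0.3014
x = 0.0946, y = 0.1638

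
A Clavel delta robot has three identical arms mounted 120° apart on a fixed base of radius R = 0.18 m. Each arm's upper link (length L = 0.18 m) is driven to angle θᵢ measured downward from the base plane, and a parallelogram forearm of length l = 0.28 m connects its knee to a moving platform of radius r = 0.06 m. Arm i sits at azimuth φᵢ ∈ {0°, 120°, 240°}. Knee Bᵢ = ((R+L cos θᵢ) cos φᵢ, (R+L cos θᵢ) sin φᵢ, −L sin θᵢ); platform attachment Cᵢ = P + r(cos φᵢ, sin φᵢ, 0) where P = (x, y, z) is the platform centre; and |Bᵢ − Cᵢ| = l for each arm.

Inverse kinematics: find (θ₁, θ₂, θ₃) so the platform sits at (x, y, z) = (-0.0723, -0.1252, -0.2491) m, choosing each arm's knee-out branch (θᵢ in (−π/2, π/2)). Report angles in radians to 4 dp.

θ₁ = 1.3090, θ₂ = 1.3089, θ₃ = 0.0876

rotate P by −φ1: (-0.0723, -0.1252, -0.2491)
  A cos θ + B sin θ = C:  0.1923·cos θ + -0.2491·sin θ = -0.1908
  γ=atan2(-0.2491,0.1923)=-0.9134;  ψ=arccos(-0.6065)=2.2224;  θ1=γ+ψ≈1.3090
rotate P by −φ2: (-0.0723, 0.1252, -0.2491)
  A cos θ + B sin θ = C:  0.1923·cos θ + -0.2491·sin θ = -0.1908
  θ2 = atan2(B,A) + arccos(C/0.3147) = 1.3089
arm 3 (φ=240.0°): x'=0.1446, y'=0.0000
  e−x'=-0.0246;  (l²−L²−(e−x')²−y'²−z²)/2L = -0.0463
  √(A²+B²)=0.2503;  θ3 = -1.6691+1.7567 ≈ 0.0876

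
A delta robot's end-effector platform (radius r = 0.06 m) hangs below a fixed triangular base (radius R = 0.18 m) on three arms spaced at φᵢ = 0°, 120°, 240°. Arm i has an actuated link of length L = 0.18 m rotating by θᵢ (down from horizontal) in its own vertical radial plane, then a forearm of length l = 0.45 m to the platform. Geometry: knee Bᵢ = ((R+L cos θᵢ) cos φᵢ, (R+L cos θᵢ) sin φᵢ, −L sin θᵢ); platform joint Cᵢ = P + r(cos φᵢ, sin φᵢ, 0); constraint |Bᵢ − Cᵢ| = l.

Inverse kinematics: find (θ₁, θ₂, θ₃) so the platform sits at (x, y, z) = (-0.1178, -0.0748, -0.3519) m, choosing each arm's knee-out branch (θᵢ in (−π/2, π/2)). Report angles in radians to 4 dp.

arm 1 (φ=0.0°): x'=-0.1178, y'=-0.0748
  e−x'=0.2378;  (l²−L²−(e−x')²−y'²−z²)/2L = -0.0441
  θ1 = atan2(B,A) + arccos(C/0.4247) = 0.6983
φ2=120.0° → target in arm frame (-0.0059, 0.1394)
  A=0.1259, B=-0.3519, C=(l²−L²−A²−y'²−z²)/(2L)=0.0305
  θ2 = atan2(B,A) + arccos(C/0.3737) = 0.2618
rotate P by −φ3: (0.1237, -0.0646, -0.3519)
  A=-0.0037, B=-0.3519, C=(l²−L²−A²−y'²−z²)/(2L)=0.1169
  γ=atan2(-0.3519,-0.0037)=-1.5812;  ψ=arccos(0.3321)=1.2322;  θ3=γ+ψ≈-0.3490

θ₁ = 0.6983, θ₂ = 0.2618, θ₃ = -0.3490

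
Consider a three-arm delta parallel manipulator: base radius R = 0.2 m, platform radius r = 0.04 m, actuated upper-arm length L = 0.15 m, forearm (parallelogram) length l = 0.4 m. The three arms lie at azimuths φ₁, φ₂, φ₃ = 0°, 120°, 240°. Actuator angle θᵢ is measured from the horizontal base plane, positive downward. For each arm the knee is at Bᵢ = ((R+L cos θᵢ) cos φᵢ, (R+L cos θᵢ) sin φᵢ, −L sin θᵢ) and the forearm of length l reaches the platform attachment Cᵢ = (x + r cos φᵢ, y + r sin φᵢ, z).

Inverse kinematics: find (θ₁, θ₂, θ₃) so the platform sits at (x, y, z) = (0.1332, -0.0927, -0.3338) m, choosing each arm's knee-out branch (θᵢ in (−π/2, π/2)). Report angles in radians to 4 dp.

φ1=0.0° → target in arm frame (0.1332, -0.0927)
  A cos θ + B sin θ = C:  0.0268·cos θ + -0.3338·sin θ = 0.0559
  √(A²+B²)=0.3349;  θ1 = -1.4907+1.4031 ≈ -0.0876
arm 2 (φ=120.0°): x'=-0.1469, y'=-0.0690
  A=0.3069, B=-0.3338, C=(l²−L²−A²−y'²−z²)/(2L)=-0.2429
  √(A²+B²)=0.4534;  θ2 = -0.8274+2.1360 ≈ 1.3086
rotate P by −φ3: (0.0137, 0.1617, -0.3338)
  e−x'=0.1463;  (l²−L²−(e−x')²−y'²−z²)/2L = -0.0716
  √(A²+B²)=0.3645;  θ3 = -1.1577+1.7685 ≈ 0.6109

θ₁ = -0.0876, θ₂ = 1.3086, θ₃ = 0.6109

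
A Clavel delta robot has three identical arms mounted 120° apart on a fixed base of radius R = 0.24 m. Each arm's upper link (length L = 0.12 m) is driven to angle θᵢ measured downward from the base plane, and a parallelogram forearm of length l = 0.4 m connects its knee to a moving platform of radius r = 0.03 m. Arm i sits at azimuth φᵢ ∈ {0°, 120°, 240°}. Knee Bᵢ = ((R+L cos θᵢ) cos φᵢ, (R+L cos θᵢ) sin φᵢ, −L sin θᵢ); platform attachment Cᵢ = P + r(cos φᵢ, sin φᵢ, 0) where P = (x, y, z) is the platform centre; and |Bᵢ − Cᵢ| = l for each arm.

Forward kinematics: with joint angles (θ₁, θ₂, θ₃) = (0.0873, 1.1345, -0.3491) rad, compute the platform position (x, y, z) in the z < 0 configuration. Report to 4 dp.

φ1=0.0°: virtual centre (0.3295, 0.0000, -0.0105), radius l
φ2=120.0°: virtual centre (-0.1304, 0.2258, -0.1088), radius l
arm 3 at φ=240.0°: (R−r)+L cos θ3 = 0.3228;  centre 3 = (-0.1614, -0.2795, 0.0410)
|centre ₂|²−|centre ₁|² = -0.0289;  |centre ₃|²−|centre ₁|² = -0.0028
linear system: -0.9198x+0.4516y = -0.0289−-0.1966z; -0.9818x+-0.5590y = -0.0028−0.1030z
Cramer: x(z) = 0.0182-0.0662z;  y(z) = -0.0269+0.3005z
sphere 1 gives Az²+Bz+C=0 with A=1.0947, B=0.0460, C=-0.0622;  B²−4AC=0.2747;  roots -0.2604, 0.2184;  negative root z = -0.2604
x = 0.0355, y = -0.1052

(0.0355, -0.1052, -0.2604)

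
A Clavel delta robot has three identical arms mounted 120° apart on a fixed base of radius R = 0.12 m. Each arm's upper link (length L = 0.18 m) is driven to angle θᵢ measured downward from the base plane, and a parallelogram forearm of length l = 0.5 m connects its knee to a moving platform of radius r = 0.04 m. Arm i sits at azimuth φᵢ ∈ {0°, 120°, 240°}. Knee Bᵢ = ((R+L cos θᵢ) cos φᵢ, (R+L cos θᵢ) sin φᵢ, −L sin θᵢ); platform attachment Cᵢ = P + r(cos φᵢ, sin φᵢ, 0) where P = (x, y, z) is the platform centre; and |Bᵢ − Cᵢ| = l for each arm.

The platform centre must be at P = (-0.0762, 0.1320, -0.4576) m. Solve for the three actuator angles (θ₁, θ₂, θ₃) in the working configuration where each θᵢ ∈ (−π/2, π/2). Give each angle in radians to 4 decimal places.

θ₁ = 0.5233, θ₂ = -0.1747, θ₃ = 0.5234

rotate P by −φ1: (-0.0762, 0.1320, -0.4576)
  e−x'=0.1562;  (l²−L²−(e−x')²−y'²−z²)/2L = -0.0934
  θ1 = atan2(B,A) + arccos(C/0.4835) = 0.5233
rotate P by −φ2: (0.1524, 0.0000, -0.4576)
  e−x'=-0.0724;  (l²−L²−(e−x')²−y'²−z²)/2L = 0.0082
  γ=atan2(-0.4576,-0.0724)=-1.7277;  ψ=arccos(0.0177)=1.5531;  θ2=γ+ψ≈-0.1747
arm 3 (φ=240.0°): x'=-0.0762, y'=-0.1320
  A cos θ + B sin θ = C:  0.1562·cos θ + -0.4576·sin θ = -0.0934
  γ=atan2(-0.4576,0.1562)=-1.2418;  ψ=arccos(-0.1932)=1.7652;  θ3=γ+ψ≈0.5234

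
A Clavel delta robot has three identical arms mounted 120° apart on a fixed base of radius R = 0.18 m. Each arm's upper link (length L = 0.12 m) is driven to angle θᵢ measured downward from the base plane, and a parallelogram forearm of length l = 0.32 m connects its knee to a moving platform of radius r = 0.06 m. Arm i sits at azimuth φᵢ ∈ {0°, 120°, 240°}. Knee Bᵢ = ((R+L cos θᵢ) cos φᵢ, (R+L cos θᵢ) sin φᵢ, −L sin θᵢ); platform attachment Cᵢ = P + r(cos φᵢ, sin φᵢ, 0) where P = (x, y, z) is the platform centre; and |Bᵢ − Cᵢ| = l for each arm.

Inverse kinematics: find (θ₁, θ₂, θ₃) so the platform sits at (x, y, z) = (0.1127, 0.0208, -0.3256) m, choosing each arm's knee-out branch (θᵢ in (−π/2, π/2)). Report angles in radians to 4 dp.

θ₁ = 0.2614, θ₂ = 1.1343, θ₃ = 1.3088

φ1=0.0° → target in arm frame (0.1127, 0.0208)
  e−x'=0.0073;  (l²−L²−(e−x')²−y'²−z²)/2L = -0.0771
  √(A²+B²)=0.3257;  θ1 = -1.5484+1.8098 ≈ 0.2614
φ2=120.0° → target in arm frame (-0.0383, -0.1080)
  A=0.1583, B=-0.3256, C=(l²−L²−A²−y'²−z²)/(2L)=-0.2281
  γ=atan2(-0.3256,0.1583)=-1.1182;  ψ=arccos(-0.6301)=2.2525;  θ2=γ+ψ≈1.1343
φ3=240.0° → target in arm frame (-0.0744, 0.0872)
  e−x'=0.1944;  (l²−L²−(e−x')²−y'²−z²)/2L = -0.2642
  θ3 = atan2(B,A) + arccos(C/0.3792) = 1.3088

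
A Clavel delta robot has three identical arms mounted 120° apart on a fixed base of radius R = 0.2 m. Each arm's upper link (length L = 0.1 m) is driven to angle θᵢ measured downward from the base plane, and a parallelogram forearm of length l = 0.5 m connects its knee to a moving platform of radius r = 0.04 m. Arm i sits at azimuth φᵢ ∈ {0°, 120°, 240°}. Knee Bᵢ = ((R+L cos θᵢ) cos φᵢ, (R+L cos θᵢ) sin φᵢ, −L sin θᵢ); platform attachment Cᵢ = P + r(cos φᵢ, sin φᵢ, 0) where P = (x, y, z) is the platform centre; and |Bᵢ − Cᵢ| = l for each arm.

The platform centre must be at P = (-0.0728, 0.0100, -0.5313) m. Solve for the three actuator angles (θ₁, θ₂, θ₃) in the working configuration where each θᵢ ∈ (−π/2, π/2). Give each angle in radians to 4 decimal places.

θ₁ = 1.3965, θ₂ = 0.7852, θ₃ = 0.8727

rotate P by −φ1: (-0.0728, 0.0100, -0.5313)
  A cos θ + B sin θ = C:  0.2328·cos θ + -0.5313·sin θ = -0.4829
  θ1 = atan2(B,A) + arccos(C/0.5801) = 1.3965
rotate P by −φ2: (0.0451, 0.0580, -0.5313)
  e−x'=0.1149;  (l²−L²−(e−x')²−y'²−z²)/2L = -0.2943
  √(A²+B²)=0.5436;  θ2 = -1.3577+2.1429 ≈ 0.7852
arm 3 (φ=240.0°): x'=0.0277, y'=-0.0680
  e−x'=0.1323;  (l²−L²−(e−x')²−y'²−z²)/2L = -0.3220
  θ3 = atan2(B,A) + arccos(C/0.5475) = 0.8727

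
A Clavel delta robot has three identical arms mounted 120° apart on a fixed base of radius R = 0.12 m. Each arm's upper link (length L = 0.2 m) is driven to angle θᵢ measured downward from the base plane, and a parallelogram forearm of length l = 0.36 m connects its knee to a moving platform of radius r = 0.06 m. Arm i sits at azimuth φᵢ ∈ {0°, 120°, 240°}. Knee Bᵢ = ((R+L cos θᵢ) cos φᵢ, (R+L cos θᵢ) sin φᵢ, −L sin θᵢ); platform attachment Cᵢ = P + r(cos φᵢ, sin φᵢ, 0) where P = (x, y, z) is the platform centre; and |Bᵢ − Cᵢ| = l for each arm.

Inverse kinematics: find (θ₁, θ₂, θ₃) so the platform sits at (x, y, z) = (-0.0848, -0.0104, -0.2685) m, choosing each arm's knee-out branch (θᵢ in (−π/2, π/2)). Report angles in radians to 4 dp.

φ1=0.0° → target in arm frame (-0.0848, -0.0104)
  A=0.1448, B=-0.2685, C=(l²−L²−A²−y'²−z²)/(2L)=-0.0089
  γ=atan2(-0.2685,0.1448)=-1.0762;  ψ=arccos(-0.0292)=1.6000;  θ1=γ+ψ≈0.5238
arm 2 (φ=120.0°): x'=0.0334, y'=0.0786
  A=0.0266, B=-0.2685, C=(l²−L²−A²−y'²−z²)/(2L)=0.0265
  √(A²+B²)=0.2698;  θ2 = -1.4720+1.4723 ≈ 0.0003
rotate P by −φ3: (0.0514, -0.0682, -0.2685)
  A cos θ + B sin θ = C:  0.0086·cos θ + -0.2685·sin θ = 0.0319
  θ3 = atan2(B,A) + arccos(C/0.2686) = -0.0872

θ₁ = 0.5238, θ₂ = 0.0003, θ₃ = -0.0872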